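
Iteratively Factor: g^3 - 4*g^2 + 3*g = (g - 3)*(g^2 - g) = g*(g - 3)*(g - 1)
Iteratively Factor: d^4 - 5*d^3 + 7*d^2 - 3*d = (d - 3)*(d^3 - 2*d^2 + d) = (d - 3)*(d - 1)*(d^2 - d) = d*(d - 3)*(d - 1)*(d - 1)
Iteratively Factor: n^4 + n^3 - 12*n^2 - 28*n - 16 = (n - 4)*(n^3 + 5*n^2 + 8*n + 4) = (n - 4)*(n + 1)*(n^2 + 4*n + 4) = (n - 4)*(n + 1)*(n + 2)*(n + 2)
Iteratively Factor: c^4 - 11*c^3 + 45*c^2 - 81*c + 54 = (c - 3)*(c^3 - 8*c^2 + 21*c - 18) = (c - 3)*(c - 2)*(c^2 - 6*c + 9) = (c - 3)^2*(c - 2)*(c - 3)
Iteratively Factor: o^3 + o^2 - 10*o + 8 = (o - 1)*(o^2 + 2*o - 8) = (o - 1)*(o + 4)*(o - 2)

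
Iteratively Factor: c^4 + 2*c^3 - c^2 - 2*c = (c - 1)*(c^3 + 3*c^2 + 2*c) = (c - 1)*(c + 2)*(c^2 + c) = (c - 1)*(c + 1)*(c + 2)*(c)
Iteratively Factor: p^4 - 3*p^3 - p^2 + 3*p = (p - 1)*(p^3 - 2*p^2 - 3*p) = p*(p - 1)*(p^2 - 2*p - 3) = p*(p - 3)*(p - 1)*(p + 1)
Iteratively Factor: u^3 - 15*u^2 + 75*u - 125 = (u - 5)*(u^2 - 10*u + 25) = (u - 5)^2*(u - 5)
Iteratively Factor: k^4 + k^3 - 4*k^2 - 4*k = (k - 2)*(k^3 + 3*k^2 + 2*k) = k*(k - 2)*(k^2 + 3*k + 2) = k*(k - 2)*(k + 2)*(k + 1)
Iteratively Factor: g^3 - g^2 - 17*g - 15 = (g + 1)*(g^2 - 2*g - 15) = (g - 5)*(g + 1)*(g + 3)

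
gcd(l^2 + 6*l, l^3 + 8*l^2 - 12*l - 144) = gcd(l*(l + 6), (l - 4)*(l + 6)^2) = l + 6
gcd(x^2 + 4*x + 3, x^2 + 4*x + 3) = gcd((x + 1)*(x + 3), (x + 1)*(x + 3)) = x^2 + 4*x + 3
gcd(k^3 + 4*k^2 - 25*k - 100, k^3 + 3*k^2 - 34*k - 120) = k^2 + 9*k + 20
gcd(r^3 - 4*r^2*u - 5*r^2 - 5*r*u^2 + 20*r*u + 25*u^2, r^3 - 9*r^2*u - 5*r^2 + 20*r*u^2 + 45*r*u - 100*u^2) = r^2 - 5*r*u - 5*r + 25*u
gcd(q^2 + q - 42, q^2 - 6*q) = q - 6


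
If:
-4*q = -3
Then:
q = 3/4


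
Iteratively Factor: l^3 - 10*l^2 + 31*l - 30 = (l - 3)*(l^2 - 7*l + 10) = (l - 5)*(l - 3)*(l - 2)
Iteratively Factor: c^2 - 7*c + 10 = (c - 5)*(c - 2)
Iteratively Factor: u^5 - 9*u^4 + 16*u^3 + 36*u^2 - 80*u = (u)*(u^4 - 9*u^3 + 16*u^2 + 36*u - 80) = u*(u - 4)*(u^3 - 5*u^2 - 4*u + 20) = u*(u - 4)*(u + 2)*(u^2 - 7*u + 10) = u*(u - 5)*(u - 4)*(u + 2)*(u - 2)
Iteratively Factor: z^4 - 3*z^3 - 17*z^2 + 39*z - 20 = (z + 4)*(z^3 - 7*z^2 + 11*z - 5) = (z - 1)*(z + 4)*(z^2 - 6*z + 5) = (z - 1)^2*(z + 4)*(z - 5)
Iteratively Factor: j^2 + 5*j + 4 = (j + 1)*(j + 4)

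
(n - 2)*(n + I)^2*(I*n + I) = I*n^4 - 2*n^3 - I*n^3 + 2*n^2 - 3*I*n^2 + 4*n + I*n + 2*I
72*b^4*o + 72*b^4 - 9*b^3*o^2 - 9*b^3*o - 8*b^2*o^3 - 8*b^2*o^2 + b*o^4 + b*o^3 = (-8*b + o)*(-3*b + o)*(3*b + o)*(b*o + b)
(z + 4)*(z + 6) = z^2 + 10*z + 24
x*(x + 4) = x^2 + 4*x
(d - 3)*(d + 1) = d^2 - 2*d - 3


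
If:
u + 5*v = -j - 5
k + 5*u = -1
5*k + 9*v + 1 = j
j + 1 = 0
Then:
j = -1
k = 121/134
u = -51/134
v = -97/134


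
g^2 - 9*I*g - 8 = (g - 8*I)*(g - I)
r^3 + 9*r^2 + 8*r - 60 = (r - 2)*(r + 5)*(r + 6)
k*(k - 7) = k^2 - 7*k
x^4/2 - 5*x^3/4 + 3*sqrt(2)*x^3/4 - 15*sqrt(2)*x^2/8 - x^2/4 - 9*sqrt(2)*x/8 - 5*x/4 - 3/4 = (x/2 + sqrt(2)/2)*(x - 3)*(x + 1/2)*(x + sqrt(2)/2)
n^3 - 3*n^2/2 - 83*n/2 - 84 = (n - 8)*(n + 3)*(n + 7/2)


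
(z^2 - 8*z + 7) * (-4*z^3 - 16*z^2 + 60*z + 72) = -4*z^5 + 16*z^4 + 160*z^3 - 520*z^2 - 156*z + 504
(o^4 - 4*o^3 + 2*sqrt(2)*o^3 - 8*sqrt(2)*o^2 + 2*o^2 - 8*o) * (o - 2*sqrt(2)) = o^5 - 4*o^4 - 6*o^3 - 4*sqrt(2)*o^2 + 24*o^2 + 16*sqrt(2)*o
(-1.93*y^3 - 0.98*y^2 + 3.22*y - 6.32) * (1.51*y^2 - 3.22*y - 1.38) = -2.9143*y^5 + 4.7348*y^4 + 10.6812*y^3 - 18.5592*y^2 + 15.9068*y + 8.7216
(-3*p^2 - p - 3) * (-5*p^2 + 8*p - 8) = 15*p^4 - 19*p^3 + 31*p^2 - 16*p + 24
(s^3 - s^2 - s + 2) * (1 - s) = -s^4 + 2*s^3 - 3*s + 2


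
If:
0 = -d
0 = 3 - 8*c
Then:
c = 3/8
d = 0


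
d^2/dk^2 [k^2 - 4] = 2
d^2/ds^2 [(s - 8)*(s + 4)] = 2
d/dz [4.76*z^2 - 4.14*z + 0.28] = 9.52*z - 4.14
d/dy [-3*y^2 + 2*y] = 2 - 6*y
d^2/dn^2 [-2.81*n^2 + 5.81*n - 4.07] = -5.62000000000000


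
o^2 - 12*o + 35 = (o - 7)*(o - 5)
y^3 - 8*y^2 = y^2*(y - 8)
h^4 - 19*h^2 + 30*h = h*(h - 3)*(h - 2)*(h + 5)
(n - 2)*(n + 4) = n^2 + 2*n - 8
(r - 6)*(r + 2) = r^2 - 4*r - 12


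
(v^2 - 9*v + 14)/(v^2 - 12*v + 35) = (v - 2)/(v - 5)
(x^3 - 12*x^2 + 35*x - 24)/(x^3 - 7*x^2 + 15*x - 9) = (x - 8)/(x - 3)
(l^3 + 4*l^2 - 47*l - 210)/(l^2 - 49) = (l^2 + 11*l + 30)/(l + 7)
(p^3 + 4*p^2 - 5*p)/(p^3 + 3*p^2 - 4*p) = (p + 5)/(p + 4)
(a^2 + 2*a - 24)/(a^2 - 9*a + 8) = (a^2 + 2*a - 24)/(a^2 - 9*a + 8)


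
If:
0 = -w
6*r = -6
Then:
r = -1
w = 0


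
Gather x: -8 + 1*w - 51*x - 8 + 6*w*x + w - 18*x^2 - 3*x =2*w - 18*x^2 + x*(6*w - 54) - 16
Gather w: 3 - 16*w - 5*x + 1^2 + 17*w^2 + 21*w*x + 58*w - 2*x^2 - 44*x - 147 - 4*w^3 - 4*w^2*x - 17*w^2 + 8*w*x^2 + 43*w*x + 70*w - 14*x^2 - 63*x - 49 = -4*w^3 - 4*w^2*x + w*(8*x^2 + 64*x + 112) - 16*x^2 - 112*x - 192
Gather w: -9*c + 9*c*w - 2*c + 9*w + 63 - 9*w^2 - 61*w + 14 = -11*c - 9*w^2 + w*(9*c - 52) + 77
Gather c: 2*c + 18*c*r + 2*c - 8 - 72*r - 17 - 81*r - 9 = c*(18*r + 4) - 153*r - 34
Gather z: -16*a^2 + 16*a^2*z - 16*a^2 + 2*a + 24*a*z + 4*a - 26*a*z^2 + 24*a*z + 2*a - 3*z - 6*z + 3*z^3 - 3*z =-32*a^2 - 26*a*z^2 + 8*a + 3*z^3 + z*(16*a^2 + 48*a - 12)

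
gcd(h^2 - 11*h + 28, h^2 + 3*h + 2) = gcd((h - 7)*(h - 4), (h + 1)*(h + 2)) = 1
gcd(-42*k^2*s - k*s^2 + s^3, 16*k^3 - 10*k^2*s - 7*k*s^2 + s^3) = 1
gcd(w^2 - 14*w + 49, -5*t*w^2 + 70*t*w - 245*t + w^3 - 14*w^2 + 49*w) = w^2 - 14*w + 49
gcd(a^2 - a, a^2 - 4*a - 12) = 1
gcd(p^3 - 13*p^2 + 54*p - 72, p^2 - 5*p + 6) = p - 3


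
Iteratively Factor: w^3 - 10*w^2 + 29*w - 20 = (w - 1)*(w^2 - 9*w + 20) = (w - 5)*(w - 1)*(w - 4)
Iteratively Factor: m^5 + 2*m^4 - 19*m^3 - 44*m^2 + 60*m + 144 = (m + 3)*(m^4 - m^3 - 16*m^2 + 4*m + 48) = (m - 4)*(m + 3)*(m^3 + 3*m^2 - 4*m - 12) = (m - 4)*(m - 2)*(m + 3)*(m^2 + 5*m + 6) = (m - 4)*(m - 2)*(m + 2)*(m + 3)*(m + 3)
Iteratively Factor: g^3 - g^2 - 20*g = (g - 5)*(g^2 + 4*g) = (g - 5)*(g + 4)*(g)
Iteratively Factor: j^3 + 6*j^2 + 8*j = (j + 2)*(j^2 + 4*j) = (j + 2)*(j + 4)*(j)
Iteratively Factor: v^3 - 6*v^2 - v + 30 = (v - 3)*(v^2 - 3*v - 10) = (v - 3)*(v + 2)*(v - 5)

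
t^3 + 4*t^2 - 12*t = t*(t - 2)*(t + 6)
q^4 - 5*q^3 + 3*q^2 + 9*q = q*(q - 3)^2*(q + 1)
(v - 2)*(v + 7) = v^2 + 5*v - 14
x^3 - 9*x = x*(x - 3)*(x + 3)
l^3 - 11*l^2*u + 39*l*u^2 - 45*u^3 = (l - 5*u)*(l - 3*u)^2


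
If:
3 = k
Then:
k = 3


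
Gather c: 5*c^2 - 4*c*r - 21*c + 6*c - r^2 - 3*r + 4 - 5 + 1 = 5*c^2 + c*(-4*r - 15) - r^2 - 3*r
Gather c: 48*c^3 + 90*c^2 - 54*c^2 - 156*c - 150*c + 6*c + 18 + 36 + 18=48*c^3 + 36*c^2 - 300*c + 72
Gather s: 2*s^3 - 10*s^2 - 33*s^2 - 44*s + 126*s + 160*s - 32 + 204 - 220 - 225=2*s^3 - 43*s^2 + 242*s - 273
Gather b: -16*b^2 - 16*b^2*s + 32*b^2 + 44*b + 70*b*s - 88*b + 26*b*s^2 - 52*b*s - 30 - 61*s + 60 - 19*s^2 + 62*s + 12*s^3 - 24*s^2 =b^2*(16 - 16*s) + b*(26*s^2 + 18*s - 44) + 12*s^3 - 43*s^2 + s + 30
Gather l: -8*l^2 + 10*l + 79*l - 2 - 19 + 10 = -8*l^2 + 89*l - 11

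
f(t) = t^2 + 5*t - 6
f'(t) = 2*t + 5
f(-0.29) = -7.37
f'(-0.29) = 4.42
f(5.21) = 47.19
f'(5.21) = 15.42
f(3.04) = 18.44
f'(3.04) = 11.08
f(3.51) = 23.87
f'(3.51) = 12.02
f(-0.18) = -6.87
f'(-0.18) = 4.64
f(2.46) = 12.35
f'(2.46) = 9.92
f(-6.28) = 2.04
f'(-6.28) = -7.56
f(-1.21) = -10.59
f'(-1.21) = 2.58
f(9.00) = 120.00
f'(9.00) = 23.00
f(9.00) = 120.00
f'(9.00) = 23.00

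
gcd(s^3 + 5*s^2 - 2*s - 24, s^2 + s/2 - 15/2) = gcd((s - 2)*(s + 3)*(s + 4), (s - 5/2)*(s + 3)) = s + 3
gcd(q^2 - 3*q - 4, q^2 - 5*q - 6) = q + 1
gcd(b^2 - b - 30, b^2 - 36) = b - 6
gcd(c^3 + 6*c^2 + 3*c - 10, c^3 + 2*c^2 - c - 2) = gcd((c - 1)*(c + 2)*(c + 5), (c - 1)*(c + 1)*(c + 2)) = c^2 + c - 2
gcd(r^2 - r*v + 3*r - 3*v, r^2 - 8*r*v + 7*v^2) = r - v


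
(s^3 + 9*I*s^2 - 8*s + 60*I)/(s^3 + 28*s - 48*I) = (s + 5*I)/(s - 4*I)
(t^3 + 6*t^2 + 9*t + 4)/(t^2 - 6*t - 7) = (t^2 + 5*t + 4)/(t - 7)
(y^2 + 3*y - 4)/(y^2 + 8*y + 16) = (y - 1)/(y + 4)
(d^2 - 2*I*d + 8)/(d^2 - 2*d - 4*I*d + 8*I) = (d + 2*I)/(d - 2)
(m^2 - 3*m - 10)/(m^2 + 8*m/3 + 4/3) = 3*(m - 5)/(3*m + 2)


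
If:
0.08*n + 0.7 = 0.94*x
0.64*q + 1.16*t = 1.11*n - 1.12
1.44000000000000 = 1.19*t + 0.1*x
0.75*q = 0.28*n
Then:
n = 2.79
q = 1.04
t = 1.13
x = 0.98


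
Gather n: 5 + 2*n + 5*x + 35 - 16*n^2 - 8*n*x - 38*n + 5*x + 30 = -16*n^2 + n*(-8*x - 36) + 10*x + 70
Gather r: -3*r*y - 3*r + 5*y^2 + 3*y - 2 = r*(-3*y - 3) + 5*y^2 + 3*y - 2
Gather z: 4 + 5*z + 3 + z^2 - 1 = z^2 + 5*z + 6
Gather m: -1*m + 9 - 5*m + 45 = 54 - 6*m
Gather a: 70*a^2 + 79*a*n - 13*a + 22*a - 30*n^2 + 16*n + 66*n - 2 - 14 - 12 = 70*a^2 + a*(79*n + 9) - 30*n^2 + 82*n - 28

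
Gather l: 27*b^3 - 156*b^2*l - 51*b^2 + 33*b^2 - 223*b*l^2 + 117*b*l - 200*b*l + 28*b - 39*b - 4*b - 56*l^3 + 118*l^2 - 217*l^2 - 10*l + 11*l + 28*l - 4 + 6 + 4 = 27*b^3 - 18*b^2 - 15*b - 56*l^3 + l^2*(-223*b - 99) + l*(-156*b^2 - 83*b + 29) + 6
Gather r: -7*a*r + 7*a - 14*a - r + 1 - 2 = -7*a + r*(-7*a - 1) - 1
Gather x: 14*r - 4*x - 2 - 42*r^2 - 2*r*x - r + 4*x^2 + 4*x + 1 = -42*r^2 - 2*r*x + 13*r + 4*x^2 - 1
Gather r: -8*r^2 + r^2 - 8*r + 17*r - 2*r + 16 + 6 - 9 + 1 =-7*r^2 + 7*r + 14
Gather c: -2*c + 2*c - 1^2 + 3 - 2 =0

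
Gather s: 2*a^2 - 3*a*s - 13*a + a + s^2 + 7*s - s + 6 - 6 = 2*a^2 - 12*a + s^2 + s*(6 - 3*a)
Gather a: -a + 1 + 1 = 2 - a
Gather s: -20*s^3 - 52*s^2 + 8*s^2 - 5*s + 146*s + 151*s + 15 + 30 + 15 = -20*s^3 - 44*s^2 + 292*s + 60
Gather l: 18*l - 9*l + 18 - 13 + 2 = 9*l + 7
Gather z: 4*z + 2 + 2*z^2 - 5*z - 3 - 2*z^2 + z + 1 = 0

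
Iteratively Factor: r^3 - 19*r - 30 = (r + 3)*(r^2 - 3*r - 10) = (r - 5)*(r + 3)*(r + 2)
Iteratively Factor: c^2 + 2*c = (c + 2)*(c)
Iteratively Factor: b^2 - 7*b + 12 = (b - 3)*(b - 4)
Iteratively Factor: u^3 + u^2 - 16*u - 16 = (u - 4)*(u^2 + 5*u + 4) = (u - 4)*(u + 1)*(u + 4)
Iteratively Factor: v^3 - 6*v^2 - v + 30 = (v + 2)*(v^2 - 8*v + 15) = (v - 3)*(v + 2)*(v - 5)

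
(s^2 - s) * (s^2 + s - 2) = s^4 - 3*s^2 + 2*s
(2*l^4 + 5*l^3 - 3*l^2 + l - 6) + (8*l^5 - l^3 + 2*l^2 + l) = 8*l^5 + 2*l^4 + 4*l^3 - l^2 + 2*l - 6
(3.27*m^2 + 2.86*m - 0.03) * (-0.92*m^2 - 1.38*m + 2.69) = -3.0084*m^4 - 7.1438*m^3 + 4.8771*m^2 + 7.7348*m - 0.0807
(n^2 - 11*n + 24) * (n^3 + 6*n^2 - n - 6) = n^5 - 5*n^4 - 43*n^3 + 149*n^2 + 42*n - 144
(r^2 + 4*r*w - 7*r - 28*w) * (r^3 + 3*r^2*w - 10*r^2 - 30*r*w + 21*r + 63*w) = r^5 + 7*r^4*w - 17*r^4 + 12*r^3*w^2 - 119*r^3*w + 91*r^3 - 204*r^2*w^2 + 637*r^2*w - 147*r^2 + 1092*r*w^2 - 1029*r*w - 1764*w^2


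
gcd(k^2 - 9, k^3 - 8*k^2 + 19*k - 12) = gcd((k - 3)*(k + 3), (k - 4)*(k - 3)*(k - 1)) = k - 3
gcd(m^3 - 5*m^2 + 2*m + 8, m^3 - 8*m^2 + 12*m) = m - 2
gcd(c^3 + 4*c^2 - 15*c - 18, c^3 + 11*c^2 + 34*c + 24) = c^2 + 7*c + 6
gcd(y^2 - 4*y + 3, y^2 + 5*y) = 1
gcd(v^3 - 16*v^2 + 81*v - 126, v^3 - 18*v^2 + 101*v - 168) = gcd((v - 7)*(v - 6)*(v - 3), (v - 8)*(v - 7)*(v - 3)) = v^2 - 10*v + 21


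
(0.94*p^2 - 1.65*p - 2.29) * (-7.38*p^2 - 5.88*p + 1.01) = -6.9372*p^4 + 6.6498*p^3 + 27.5516*p^2 + 11.7987*p - 2.3129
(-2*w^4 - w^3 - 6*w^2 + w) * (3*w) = -6*w^5 - 3*w^4 - 18*w^3 + 3*w^2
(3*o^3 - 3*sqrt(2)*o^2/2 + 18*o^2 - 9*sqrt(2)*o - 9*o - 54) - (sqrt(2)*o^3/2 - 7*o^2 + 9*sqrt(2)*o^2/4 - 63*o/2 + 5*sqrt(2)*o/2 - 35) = -sqrt(2)*o^3/2 + 3*o^3 - 15*sqrt(2)*o^2/4 + 25*o^2 - 23*sqrt(2)*o/2 + 45*o/2 - 19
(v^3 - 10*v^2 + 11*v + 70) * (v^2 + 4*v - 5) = v^5 - 6*v^4 - 34*v^3 + 164*v^2 + 225*v - 350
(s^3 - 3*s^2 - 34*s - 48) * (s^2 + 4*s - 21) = s^5 + s^4 - 67*s^3 - 121*s^2 + 522*s + 1008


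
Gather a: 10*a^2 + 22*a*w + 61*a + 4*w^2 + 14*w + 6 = 10*a^2 + a*(22*w + 61) + 4*w^2 + 14*w + 6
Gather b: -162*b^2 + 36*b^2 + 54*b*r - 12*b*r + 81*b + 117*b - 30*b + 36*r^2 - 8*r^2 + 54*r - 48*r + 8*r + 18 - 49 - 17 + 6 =-126*b^2 + b*(42*r + 168) + 28*r^2 + 14*r - 42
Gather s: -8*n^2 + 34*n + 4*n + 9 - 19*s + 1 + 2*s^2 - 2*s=-8*n^2 + 38*n + 2*s^2 - 21*s + 10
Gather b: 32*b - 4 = 32*b - 4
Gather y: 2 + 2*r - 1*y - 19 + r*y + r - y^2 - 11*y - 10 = 3*r - y^2 + y*(r - 12) - 27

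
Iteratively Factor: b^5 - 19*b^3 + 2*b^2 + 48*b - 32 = (b + 2)*(b^4 - 2*b^3 - 15*b^2 + 32*b - 16) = (b + 2)*(b + 4)*(b^3 - 6*b^2 + 9*b - 4) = (b - 1)*(b + 2)*(b + 4)*(b^2 - 5*b + 4) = (b - 4)*(b - 1)*(b + 2)*(b + 4)*(b - 1)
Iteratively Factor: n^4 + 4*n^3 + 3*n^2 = (n + 3)*(n^3 + n^2) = n*(n + 3)*(n^2 + n) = n^2*(n + 3)*(n + 1)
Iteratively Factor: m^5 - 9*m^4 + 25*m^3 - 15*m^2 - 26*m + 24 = (m + 1)*(m^4 - 10*m^3 + 35*m^2 - 50*m + 24) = (m - 4)*(m + 1)*(m^3 - 6*m^2 + 11*m - 6) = (m - 4)*(m - 2)*(m + 1)*(m^2 - 4*m + 3) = (m - 4)*(m - 3)*(m - 2)*(m + 1)*(m - 1)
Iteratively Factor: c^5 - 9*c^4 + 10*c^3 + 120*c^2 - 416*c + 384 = (c - 3)*(c^4 - 6*c^3 - 8*c^2 + 96*c - 128) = (c - 3)*(c - 2)*(c^3 - 4*c^2 - 16*c + 64) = (c - 4)*(c - 3)*(c - 2)*(c^2 - 16) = (c - 4)^2*(c - 3)*(c - 2)*(c + 4)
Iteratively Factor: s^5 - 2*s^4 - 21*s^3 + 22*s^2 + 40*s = (s + 1)*(s^4 - 3*s^3 - 18*s^2 + 40*s) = (s + 1)*(s + 4)*(s^3 - 7*s^2 + 10*s) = (s - 2)*(s + 1)*(s + 4)*(s^2 - 5*s) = (s - 5)*(s - 2)*(s + 1)*(s + 4)*(s)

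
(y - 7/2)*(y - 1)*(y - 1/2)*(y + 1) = y^4 - 4*y^3 + 3*y^2/4 + 4*y - 7/4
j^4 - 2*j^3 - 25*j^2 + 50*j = j*(j - 5)*(j - 2)*(j + 5)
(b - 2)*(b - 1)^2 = b^3 - 4*b^2 + 5*b - 2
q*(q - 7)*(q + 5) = q^3 - 2*q^2 - 35*q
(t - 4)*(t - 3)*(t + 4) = t^3 - 3*t^2 - 16*t + 48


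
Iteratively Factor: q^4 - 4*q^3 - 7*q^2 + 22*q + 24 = (q + 2)*(q^3 - 6*q^2 + 5*q + 12) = (q - 4)*(q + 2)*(q^2 - 2*q - 3) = (q - 4)*(q + 1)*(q + 2)*(q - 3)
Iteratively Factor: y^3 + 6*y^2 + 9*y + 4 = (y + 4)*(y^2 + 2*y + 1) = (y + 1)*(y + 4)*(y + 1)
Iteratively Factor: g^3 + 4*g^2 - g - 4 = (g - 1)*(g^2 + 5*g + 4) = (g - 1)*(g + 4)*(g + 1)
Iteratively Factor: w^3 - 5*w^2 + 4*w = (w)*(w^2 - 5*w + 4) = w*(w - 1)*(w - 4)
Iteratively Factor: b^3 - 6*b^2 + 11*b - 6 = (b - 2)*(b^2 - 4*b + 3) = (b - 3)*(b - 2)*(b - 1)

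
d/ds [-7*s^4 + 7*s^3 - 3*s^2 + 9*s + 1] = -28*s^3 + 21*s^2 - 6*s + 9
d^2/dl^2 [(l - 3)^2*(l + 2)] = 6*l - 8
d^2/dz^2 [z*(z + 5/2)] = 2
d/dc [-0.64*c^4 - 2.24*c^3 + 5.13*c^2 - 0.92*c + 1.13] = -2.56*c^3 - 6.72*c^2 + 10.26*c - 0.92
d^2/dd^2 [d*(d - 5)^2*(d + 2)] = 12*d^2 - 48*d + 10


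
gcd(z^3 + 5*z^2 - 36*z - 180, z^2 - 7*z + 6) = z - 6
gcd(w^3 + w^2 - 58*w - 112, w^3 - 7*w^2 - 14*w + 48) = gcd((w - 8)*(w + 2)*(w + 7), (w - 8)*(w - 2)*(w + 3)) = w - 8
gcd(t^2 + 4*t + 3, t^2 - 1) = t + 1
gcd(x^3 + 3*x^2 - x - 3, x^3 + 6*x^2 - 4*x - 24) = 1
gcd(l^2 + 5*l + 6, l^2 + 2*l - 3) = l + 3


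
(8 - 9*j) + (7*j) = 8 - 2*j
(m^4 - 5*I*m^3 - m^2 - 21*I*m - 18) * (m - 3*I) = m^5 - 8*I*m^4 - 16*m^3 - 18*I*m^2 - 81*m + 54*I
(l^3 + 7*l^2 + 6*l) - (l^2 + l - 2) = l^3 + 6*l^2 + 5*l + 2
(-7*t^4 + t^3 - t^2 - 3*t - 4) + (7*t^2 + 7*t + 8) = -7*t^4 + t^3 + 6*t^2 + 4*t + 4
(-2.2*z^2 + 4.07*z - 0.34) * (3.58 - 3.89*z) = 8.558*z^3 - 23.7083*z^2 + 15.8932*z - 1.2172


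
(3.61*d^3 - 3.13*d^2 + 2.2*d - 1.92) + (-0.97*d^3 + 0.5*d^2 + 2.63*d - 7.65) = 2.64*d^3 - 2.63*d^2 + 4.83*d - 9.57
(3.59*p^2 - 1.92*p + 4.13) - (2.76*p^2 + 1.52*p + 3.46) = 0.83*p^2 - 3.44*p + 0.67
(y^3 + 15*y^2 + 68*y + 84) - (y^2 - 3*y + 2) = y^3 + 14*y^2 + 71*y + 82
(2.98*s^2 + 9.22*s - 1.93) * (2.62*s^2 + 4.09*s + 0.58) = 7.8076*s^4 + 36.3446*s^3 + 34.3816*s^2 - 2.5461*s - 1.1194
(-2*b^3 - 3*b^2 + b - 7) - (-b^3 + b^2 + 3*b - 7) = -b^3 - 4*b^2 - 2*b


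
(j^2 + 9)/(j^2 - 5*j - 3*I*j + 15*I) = (j + 3*I)/(j - 5)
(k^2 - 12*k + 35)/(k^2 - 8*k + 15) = (k - 7)/(k - 3)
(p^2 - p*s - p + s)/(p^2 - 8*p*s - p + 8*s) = (p - s)/(p - 8*s)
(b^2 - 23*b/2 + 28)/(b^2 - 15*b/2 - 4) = (2*b - 7)/(2*b + 1)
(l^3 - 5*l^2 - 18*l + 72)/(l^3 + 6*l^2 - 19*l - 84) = (l^3 - 5*l^2 - 18*l + 72)/(l^3 + 6*l^2 - 19*l - 84)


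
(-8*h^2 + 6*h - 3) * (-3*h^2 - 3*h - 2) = 24*h^4 + 6*h^3 + 7*h^2 - 3*h + 6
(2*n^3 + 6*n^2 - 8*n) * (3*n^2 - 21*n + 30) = 6*n^5 - 24*n^4 - 90*n^3 + 348*n^2 - 240*n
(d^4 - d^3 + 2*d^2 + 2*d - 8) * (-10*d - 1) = -10*d^5 + 9*d^4 - 19*d^3 - 22*d^2 + 78*d + 8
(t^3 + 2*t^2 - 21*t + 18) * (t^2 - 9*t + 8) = t^5 - 7*t^4 - 31*t^3 + 223*t^2 - 330*t + 144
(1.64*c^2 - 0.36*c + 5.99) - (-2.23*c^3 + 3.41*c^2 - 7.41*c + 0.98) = 2.23*c^3 - 1.77*c^2 + 7.05*c + 5.01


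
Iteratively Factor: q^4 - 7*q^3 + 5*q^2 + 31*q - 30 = (q - 5)*(q^3 - 2*q^2 - 5*q + 6) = (q - 5)*(q + 2)*(q^2 - 4*q + 3) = (q - 5)*(q - 3)*(q + 2)*(q - 1)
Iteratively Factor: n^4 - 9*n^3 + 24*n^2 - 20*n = (n - 2)*(n^3 - 7*n^2 + 10*n) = (n - 5)*(n - 2)*(n^2 - 2*n) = n*(n - 5)*(n - 2)*(n - 2)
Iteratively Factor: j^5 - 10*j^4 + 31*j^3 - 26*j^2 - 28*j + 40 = (j - 2)*(j^4 - 8*j^3 + 15*j^2 + 4*j - 20) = (j - 5)*(j - 2)*(j^3 - 3*j^2 + 4) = (j - 5)*(j - 2)*(j + 1)*(j^2 - 4*j + 4) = (j - 5)*(j - 2)^2*(j + 1)*(j - 2)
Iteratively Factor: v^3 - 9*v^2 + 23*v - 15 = (v - 5)*(v^2 - 4*v + 3) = (v - 5)*(v - 3)*(v - 1)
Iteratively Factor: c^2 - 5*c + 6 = (c - 2)*(c - 3)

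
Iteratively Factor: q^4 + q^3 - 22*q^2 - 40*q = (q + 2)*(q^3 - q^2 - 20*q) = q*(q + 2)*(q^2 - q - 20) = q*(q + 2)*(q + 4)*(q - 5)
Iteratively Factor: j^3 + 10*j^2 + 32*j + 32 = (j + 4)*(j^2 + 6*j + 8) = (j + 2)*(j + 4)*(j + 4)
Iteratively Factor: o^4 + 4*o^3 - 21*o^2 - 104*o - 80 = (o + 1)*(o^3 + 3*o^2 - 24*o - 80) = (o - 5)*(o + 1)*(o^2 + 8*o + 16) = (o - 5)*(o + 1)*(o + 4)*(o + 4)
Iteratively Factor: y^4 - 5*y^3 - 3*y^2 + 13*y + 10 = (y + 1)*(y^3 - 6*y^2 + 3*y + 10) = (y - 5)*(y + 1)*(y^2 - y - 2) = (y - 5)*(y - 2)*(y + 1)*(y + 1)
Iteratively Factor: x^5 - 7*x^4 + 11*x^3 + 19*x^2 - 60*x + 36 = (x - 3)*(x^4 - 4*x^3 - x^2 + 16*x - 12) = (x - 3)^2*(x^3 - x^2 - 4*x + 4) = (x - 3)^2*(x - 2)*(x^2 + x - 2) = (x - 3)^2*(x - 2)*(x + 2)*(x - 1)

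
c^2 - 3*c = c*(c - 3)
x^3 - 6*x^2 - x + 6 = (x - 6)*(x - 1)*(x + 1)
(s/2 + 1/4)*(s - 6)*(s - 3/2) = s^3/2 - 7*s^2/2 + 21*s/8 + 9/4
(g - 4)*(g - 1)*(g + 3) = g^3 - 2*g^2 - 11*g + 12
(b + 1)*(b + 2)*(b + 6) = b^3 + 9*b^2 + 20*b + 12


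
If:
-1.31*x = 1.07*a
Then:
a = -1.22429906542056*x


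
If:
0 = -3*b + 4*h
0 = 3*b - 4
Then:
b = 4/3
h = 1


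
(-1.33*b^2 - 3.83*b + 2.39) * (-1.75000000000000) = 2.3275*b^2 + 6.7025*b - 4.1825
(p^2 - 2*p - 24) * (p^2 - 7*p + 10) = p^4 - 9*p^3 + 148*p - 240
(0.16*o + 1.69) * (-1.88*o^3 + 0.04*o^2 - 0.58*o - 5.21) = -0.3008*o^4 - 3.1708*o^3 - 0.0252*o^2 - 1.8138*o - 8.8049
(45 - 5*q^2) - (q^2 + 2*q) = -6*q^2 - 2*q + 45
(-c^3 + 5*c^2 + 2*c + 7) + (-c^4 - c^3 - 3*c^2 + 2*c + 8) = -c^4 - 2*c^3 + 2*c^2 + 4*c + 15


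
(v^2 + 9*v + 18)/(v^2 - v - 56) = (v^2 + 9*v + 18)/(v^2 - v - 56)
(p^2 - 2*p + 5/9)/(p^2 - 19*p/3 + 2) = (p - 5/3)/(p - 6)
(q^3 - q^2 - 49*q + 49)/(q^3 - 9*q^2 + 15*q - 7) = (q + 7)/(q - 1)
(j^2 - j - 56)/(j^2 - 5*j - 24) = (j + 7)/(j + 3)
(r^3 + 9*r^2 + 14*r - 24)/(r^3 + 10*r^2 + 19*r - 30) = (r + 4)/(r + 5)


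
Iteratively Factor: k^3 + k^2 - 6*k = (k)*(k^2 + k - 6) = k*(k - 2)*(k + 3)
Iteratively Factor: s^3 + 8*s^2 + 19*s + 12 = (s + 3)*(s^2 + 5*s + 4) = (s + 3)*(s + 4)*(s + 1)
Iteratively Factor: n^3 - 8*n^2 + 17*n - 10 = (n - 5)*(n^2 - 3*n + 2) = (n - 5)*(n - 2)*(n - 1)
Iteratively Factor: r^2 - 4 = (r + 2)*(r - 2)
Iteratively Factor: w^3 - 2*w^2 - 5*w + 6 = (w - 1)*(w^2 - w - 6) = (w - 1)*(w + 2)*(w - 3)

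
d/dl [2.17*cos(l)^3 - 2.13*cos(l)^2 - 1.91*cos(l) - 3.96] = (-6.51*cos(l)^2 + 4.26*cos(l) + 1.91)*sin(l)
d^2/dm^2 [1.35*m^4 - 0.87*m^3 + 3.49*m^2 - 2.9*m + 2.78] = 16.2*m^2 - 5.22*m + 6.98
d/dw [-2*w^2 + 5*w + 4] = 5 - 4*w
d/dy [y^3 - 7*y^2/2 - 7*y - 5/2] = 3*y^2 - 7*y - 7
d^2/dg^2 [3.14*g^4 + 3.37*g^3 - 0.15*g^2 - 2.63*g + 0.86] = 37.68*g^2 + 20.22*g - 0.3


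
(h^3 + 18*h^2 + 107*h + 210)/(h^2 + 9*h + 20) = (h^2 + 13*h + 42)/(h + 4)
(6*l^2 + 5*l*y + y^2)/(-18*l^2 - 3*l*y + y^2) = (2*l + y)/(-6*l + y)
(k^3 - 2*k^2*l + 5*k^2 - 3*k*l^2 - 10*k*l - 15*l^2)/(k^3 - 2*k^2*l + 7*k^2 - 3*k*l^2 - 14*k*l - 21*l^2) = (k + 5)/(k + 7)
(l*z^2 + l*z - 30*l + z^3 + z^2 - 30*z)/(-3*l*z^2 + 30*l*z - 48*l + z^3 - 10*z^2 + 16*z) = (-l*z^2 - l*z + 30*l - z^3 - z^2 + 30*z)/(3*l*z^2 - 30*l*z + 48*l - z^3 + 10*z^2 - 16*z)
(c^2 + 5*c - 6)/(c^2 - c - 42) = (c - 1)/(c - 7)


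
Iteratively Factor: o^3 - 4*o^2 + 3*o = (o - 1)*(o^2 - 3*o) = (o - 3)*(o - 1)*(o)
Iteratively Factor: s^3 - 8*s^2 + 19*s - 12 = (s - 3)*(s^2 - 5*s + 4) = (s - 3)*(s - 1)*(s - 4)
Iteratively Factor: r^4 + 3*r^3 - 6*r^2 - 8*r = (r + 1)*(r^3 + 2*r^2 - 8*r) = (r - 2)*(r + 1)*(r^2 + 4*r) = r*(r - 2)*(r + 1)*(r + 4)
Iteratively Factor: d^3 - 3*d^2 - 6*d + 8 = (d - 4)*(d^2 + d - 2) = (d - 4)*(d - 1)*(d + 2)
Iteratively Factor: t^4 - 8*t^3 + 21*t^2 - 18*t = (t - 3)*(t^3 - 5*t^2 + 6*t) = (t - 3)*(t - 2)*(t^2 - 3*t) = t*(t - 3)*(t - 2)*(t - 3)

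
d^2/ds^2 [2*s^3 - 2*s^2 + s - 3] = 12*s - 4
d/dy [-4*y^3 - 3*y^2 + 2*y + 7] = -12*y^2 - 6*y + 2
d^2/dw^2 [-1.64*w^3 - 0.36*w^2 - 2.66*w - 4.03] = -9.84*w - 0.72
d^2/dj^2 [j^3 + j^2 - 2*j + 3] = 6*j + 2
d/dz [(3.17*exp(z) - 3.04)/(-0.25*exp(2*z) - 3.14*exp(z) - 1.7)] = (0.7925*exp(2*z) - 1.52*exp(z) - 14.9346)*exp(z)/(0.0625*exp(4*z) + 1.57*exp(3*z) + 10.7096*exp(2*z) + 10.676*exp(z) + 2.89)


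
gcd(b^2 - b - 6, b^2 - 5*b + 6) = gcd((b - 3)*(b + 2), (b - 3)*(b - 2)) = b - 3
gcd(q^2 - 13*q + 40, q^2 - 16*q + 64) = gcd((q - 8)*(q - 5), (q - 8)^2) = q - 8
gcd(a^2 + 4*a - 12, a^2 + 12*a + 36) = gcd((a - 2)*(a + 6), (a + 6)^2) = a + 6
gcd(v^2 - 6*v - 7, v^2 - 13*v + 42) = v - 7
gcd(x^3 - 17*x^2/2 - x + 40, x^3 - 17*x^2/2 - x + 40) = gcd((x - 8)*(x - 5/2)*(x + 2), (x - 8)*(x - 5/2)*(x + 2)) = x^3 - 17*x^2/2 - x + 40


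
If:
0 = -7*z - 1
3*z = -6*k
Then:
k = 1/14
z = -1/7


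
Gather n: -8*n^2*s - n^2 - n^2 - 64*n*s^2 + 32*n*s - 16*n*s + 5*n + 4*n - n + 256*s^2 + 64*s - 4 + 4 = n^2*(-8*s - 2) + n*(-64*s^2 + 16*s + 8) + 256*s^2 + 64*s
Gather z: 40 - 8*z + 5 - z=45 - 9*z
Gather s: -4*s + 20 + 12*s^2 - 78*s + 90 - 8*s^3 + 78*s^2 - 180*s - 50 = -8*s^3 + 90*s^2 - 262*s + 60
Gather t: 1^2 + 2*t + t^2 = t^2 + 2*t + 1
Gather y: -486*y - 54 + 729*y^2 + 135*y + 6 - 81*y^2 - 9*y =648*y^2 - 360*y - 48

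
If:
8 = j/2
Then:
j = 16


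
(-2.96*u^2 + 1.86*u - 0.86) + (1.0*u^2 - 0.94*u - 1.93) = -1.96*u^2 + 0.92*u - 2.79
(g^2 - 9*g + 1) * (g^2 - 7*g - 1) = g^4 - 16*g^3 + 63*g^2 + 2*g - 1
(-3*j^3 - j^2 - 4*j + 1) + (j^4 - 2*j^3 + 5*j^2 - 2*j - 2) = j^4 - 5*j^3 + 4*j^2 - 6*j - 1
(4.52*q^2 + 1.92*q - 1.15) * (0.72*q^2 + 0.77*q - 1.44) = 3.2544*q^4 + 4.8628*q^3 - 5.8584*q^2 - 3.6503*q + 1.656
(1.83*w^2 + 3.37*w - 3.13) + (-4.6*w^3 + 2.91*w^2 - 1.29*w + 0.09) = -4.6*w^3 + 4.74*w^2 + 2.08*w - 3.04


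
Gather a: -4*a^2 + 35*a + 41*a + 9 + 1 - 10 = -4*a^2 + 76*a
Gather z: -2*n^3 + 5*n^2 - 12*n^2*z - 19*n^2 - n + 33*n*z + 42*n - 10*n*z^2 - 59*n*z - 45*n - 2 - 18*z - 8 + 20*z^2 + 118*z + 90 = -2*n^3 - 14*n^2 - 4*n + z^2*(20 - 10*n) + z*(-12*n^2 - 26*n + 100) + 80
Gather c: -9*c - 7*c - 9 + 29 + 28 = 48 - 16*c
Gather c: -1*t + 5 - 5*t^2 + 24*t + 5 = -5*t^2 + 23*t + 10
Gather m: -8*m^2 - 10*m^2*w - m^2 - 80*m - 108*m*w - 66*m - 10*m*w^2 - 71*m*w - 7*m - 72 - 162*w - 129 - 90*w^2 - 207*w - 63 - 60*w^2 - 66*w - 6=m^2*(-10*w - 9) + m*(-10*w^2 - 179*w - 153) - 150*w^2 - 435*w - 270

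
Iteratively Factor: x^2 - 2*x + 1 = (x - 1)*(x - 1)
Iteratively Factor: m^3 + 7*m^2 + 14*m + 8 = (m + 2)*(m^2 + 5*m + 4) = (m + 2)*(m + 4)*(m + 1)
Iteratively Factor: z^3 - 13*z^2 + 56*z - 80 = (z - 5)*(z^2 - 8*z + 16) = (z - 5)*(z - 4)*(z - 4)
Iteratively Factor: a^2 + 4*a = (a)*(a + 4)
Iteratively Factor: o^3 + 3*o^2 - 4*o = (o)*(o^2 + 3*o - 4) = o*(o - 1)*(o + 4)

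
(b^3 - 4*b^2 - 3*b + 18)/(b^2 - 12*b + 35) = (b^3 - 4*b^2 - 3*b + 18)/(b^2 - 12*b + 35)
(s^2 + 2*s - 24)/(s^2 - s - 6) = (-s^2 - 2*s + 24)/(-s^2 + s + 6)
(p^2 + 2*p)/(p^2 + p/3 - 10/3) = 3*p/(3*p - 5)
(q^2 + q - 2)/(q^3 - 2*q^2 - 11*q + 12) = (q + 2)/(q^2 - q - 12)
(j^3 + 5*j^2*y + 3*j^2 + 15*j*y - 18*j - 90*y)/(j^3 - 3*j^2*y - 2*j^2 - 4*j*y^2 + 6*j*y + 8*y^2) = (j^3 + 5*j^2*y + 3*j^2 + 15*j*y - 18*j - 90*y)/(j^3 - 3*j^2*y - 2*j^2 - 4*j*y^2 + 6*j*y + 8*y^2)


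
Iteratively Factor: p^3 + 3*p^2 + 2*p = (p + 1)*(p^2 + 2*p) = p*(p + 1)*(p + 2)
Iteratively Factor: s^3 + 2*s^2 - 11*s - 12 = (s + 4)*(s^2 - 2*s - 3) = (s - 3)*(s + 4)*(s + 1)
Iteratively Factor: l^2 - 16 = (l + 4)*(l - 4)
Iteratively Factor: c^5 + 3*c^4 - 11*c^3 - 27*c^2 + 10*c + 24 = (c + 4)*(c^4 - c^3 - 7*c^2 + c + 6) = (c + 1)*(c + 4)*(c^3 - 2*c^2 - 5*c + 6) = (c - 1)*(c + 1)*(c + 4)*(c^2 - c - 6) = (c - 3)*(c - 1)*(c + 1)*(c + 4)*(c + 2)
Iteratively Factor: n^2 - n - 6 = (n - 3)*(n + 2)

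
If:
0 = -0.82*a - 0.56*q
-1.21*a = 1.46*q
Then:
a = 0.00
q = 0.00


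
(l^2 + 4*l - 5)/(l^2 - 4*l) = (l^2 + 4*l - 5)/(l*(l - 4))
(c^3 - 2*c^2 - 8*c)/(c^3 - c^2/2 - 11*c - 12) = 2*c/(2*c + 3)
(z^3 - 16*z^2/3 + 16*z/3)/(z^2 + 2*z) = (3*z^2 - 16*z + 16)/(3*(z + 2))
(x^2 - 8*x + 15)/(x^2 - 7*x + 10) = (x - 3)/(x - 2)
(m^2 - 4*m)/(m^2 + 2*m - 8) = m*(m - 4)/(m^2 + 2*m - 8)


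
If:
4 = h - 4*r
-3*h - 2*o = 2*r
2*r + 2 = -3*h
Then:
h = 0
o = 1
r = -1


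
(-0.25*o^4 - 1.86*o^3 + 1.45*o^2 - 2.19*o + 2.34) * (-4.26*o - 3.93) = 1.065*o^5 + 8.9061*o^4 + 1.1328*o^3 + 3.6309*o^2 - 1.3617*o - 9.1962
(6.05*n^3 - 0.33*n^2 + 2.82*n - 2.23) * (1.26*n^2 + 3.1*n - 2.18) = 7.623*n^5 + 18.3392*n^4 - 10.6588*n^3 + 6.6516*n^2 - 13.0606*n + 4.8614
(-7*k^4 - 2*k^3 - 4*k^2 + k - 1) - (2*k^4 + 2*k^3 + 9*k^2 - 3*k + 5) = -9*k^4 - 4*k^3 - 13*k^2 + 4*k - 6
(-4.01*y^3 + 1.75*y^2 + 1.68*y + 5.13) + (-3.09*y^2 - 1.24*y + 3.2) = -4.01*y^3 - 1.34*y^2 + 0.44*y + 8.33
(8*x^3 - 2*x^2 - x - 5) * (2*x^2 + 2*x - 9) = 16*x^5 + 12*x^4 - 78*x^3 + 6*x^2 - x + 45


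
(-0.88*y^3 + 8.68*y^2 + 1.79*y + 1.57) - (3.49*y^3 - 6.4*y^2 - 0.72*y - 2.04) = -4.37*y^3 + 15.08*y^2 + 2.51*y + 3.61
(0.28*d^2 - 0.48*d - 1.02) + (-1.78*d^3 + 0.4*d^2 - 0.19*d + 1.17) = -1.78*d^3 + 0.68*d^2 - 0.67*d + 0.15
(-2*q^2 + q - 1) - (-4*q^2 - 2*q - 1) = 2*q^2 + 3*q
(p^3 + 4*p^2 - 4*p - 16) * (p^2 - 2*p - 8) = p^5 + 2*p^4 - 20*p^3 - 40*p^2 + 64*p + 128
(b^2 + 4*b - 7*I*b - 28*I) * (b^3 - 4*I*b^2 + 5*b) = b^5 + 4*b^4 - 11*I*b^4 - 23*b^3 - 44*I*b^3 - 92*b^2 - 35*I*b^2 - 140*I*b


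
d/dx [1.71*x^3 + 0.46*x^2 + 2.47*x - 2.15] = 5.13*x^2 + 0.92*x + 2.47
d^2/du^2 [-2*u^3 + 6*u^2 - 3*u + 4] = 12 - 12*u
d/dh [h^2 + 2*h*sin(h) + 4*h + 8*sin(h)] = 2*h*cos(h) + 2*h + 2*sin(h) + 8*cos(h) + 4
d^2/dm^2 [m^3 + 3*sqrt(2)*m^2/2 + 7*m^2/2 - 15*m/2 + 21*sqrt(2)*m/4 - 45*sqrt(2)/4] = 6*m + 3*sqrt(2) + 7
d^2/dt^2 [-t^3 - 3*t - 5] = -6*t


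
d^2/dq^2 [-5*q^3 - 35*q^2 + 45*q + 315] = -30*q - 70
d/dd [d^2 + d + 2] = 2*d + 1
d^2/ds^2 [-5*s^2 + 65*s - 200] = -10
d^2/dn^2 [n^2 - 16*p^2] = 2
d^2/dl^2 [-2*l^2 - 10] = -4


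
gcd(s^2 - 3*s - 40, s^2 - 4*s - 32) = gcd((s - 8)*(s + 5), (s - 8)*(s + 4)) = s - 8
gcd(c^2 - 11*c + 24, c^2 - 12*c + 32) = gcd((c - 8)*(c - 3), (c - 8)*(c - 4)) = c - 8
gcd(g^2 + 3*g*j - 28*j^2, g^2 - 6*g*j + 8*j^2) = g - 4*j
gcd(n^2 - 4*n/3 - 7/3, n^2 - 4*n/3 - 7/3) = n^2 - 4*n/3 - 7/3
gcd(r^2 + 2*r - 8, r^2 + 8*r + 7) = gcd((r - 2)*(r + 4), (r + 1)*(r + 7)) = 1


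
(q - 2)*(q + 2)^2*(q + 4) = q^4 + 6*q^3 + 4*q^2 - 24*q - 32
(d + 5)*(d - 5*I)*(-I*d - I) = -I*d^3 - 5*d^2 - 6*I*d^2 - 30*d - 5*I*d - 25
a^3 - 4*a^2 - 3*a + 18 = (a - 3)^2*(a + 2)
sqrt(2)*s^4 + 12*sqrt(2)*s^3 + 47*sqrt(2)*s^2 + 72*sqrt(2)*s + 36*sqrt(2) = (s + 2)*(s + 3)*(s + 6)*(sqrt(2)*s + sqrt(2))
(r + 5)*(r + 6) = r^2 + 11*r + 30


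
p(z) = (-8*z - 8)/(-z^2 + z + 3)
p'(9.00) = -0.17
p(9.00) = 1.16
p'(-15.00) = -0.03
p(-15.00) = -0.47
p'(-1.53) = -13.51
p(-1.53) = -4.87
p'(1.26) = -6.84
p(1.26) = -6.77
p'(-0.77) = -3.14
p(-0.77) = -1.12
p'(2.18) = -486.21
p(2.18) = -59.49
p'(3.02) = -14.28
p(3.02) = 10.37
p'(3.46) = -5.50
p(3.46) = 6.47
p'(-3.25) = -0.41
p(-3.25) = -1.66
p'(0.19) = -1.94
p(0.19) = -3.02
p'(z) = (-8*z - 8)*(2*z - 1)/(-z^2 + z + 3)^2 - 8/(-z^2 + z + 3) = 8*(z^2 - z - (z + 1)*(2*z - 1) - 3)/(-z^2 + z + 3)^2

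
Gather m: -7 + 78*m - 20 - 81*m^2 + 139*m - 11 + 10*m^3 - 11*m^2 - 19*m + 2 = 10*m^3 - 92*m^2 + 198*m - 36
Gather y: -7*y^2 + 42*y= -7*y^2 + 42*y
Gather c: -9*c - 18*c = -27*c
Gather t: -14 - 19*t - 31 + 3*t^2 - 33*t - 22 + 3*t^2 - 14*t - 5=6*t^2 - 66*t - 72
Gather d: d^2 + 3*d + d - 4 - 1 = d^2 + 4*d - 5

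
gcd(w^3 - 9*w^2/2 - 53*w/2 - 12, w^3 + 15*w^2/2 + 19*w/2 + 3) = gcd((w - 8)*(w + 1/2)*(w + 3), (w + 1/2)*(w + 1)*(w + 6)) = w + 1/2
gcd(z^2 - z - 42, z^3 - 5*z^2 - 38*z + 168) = z^2 - z - 42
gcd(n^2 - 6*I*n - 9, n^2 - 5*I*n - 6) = n - 3*I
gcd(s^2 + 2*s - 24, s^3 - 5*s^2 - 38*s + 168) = s^2 + 2*s - 24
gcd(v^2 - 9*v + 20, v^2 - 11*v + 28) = v - 4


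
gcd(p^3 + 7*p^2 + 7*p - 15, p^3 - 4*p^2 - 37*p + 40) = p^2 + 4*p - 5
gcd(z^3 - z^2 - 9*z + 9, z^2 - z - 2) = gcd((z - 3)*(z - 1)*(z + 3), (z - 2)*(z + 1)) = 1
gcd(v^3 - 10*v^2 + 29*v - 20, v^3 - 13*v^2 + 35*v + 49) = 1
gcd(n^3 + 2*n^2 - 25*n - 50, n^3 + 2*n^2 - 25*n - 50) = n^3 + 2*n^2 - 25*n - 50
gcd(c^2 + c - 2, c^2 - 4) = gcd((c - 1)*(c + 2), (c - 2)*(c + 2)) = c + 2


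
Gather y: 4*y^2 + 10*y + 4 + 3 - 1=4*y^2 + 10*y + 6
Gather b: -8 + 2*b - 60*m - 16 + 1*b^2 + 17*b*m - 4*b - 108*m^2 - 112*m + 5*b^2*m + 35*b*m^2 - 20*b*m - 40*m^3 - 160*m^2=b^2*(5*m + 1) + b*(35*m^2 - 3*m - 2) - 40*m^3 - 268*m^2 - 172*m - 24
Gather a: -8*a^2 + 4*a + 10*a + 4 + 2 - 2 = -8*a^2 + 14*a + 4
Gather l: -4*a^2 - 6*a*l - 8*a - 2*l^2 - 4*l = -4*a^2 - 8*a - 2*l^2 + l*(-6*a - 4)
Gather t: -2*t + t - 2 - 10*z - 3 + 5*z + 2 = -t - 5*z - 3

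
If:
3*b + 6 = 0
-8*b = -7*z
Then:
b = -2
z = -16/7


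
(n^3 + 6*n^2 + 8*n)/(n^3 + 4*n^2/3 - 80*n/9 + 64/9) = 9*n*(n + 2)/(9*n^2 - 24*n + 16)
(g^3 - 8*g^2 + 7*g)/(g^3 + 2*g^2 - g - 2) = g*(g - 7)/(g^2 + 3*g + 2)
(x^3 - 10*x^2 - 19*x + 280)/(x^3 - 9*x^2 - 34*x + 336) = (x + 5)/(x + 6)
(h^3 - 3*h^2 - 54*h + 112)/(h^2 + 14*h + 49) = (h^2 - 10*h + 16)/(h + 7)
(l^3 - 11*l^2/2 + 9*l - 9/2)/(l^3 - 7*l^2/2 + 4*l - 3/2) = (l - 3)/(l - 1)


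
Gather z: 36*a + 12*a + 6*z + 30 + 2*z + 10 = 48*a + 8*z + 40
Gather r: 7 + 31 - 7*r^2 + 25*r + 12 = -7*r^2 + 25*r + 50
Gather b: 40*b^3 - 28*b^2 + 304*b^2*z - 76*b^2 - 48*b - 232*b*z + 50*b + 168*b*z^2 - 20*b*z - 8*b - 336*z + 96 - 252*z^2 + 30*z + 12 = 40*b^3 + b^2*(304*z - 104) + b*(168*z^2 - 252*z - 6) - 252*z^2 - 306*z + 108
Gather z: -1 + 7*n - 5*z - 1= 7*n - 5*z - 2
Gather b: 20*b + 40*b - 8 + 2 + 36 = 60*b + 30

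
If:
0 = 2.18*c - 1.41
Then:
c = 0.65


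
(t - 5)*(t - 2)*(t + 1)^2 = t^4 - 5*t^3 - 3*t^2 + 13*t + 10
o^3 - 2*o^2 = o^2*(o - 2)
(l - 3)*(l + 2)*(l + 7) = l^3 + 6*l^2 - 13*l - 42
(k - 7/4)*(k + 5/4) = k^2 - k/2 - 35/16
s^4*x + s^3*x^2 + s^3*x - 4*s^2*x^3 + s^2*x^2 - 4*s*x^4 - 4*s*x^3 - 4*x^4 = (s - 2*x)*(s + x)*(s + 2*x)*(s*x + x)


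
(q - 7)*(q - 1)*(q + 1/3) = q^3 - 23*q^2/3 + 13*q/3 + 7/3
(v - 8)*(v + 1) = v^2 - 7*v - 8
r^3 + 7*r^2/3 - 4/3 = (r - 2/3)*(r + 1)*(r + 2)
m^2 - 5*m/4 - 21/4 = (m - 3)*(m + 7/4)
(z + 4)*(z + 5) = z^2 + 9*z + 20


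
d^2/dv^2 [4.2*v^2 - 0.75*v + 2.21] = 8.40000000000000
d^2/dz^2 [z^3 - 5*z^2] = 6*z - 10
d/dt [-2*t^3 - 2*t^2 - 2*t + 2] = -6*t^2 - 4*t - 2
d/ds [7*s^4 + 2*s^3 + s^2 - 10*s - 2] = 28*s^3 + 6*s^2 + 2*s - 10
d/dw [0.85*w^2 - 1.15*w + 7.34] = 1.7*w - 1.15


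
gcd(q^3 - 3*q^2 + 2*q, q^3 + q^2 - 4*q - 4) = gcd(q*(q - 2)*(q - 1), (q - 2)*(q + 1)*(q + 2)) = q - 2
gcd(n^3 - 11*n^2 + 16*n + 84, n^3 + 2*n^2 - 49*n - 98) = n^2 - 5*n - 14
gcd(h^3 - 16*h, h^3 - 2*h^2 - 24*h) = h^2 + 4*h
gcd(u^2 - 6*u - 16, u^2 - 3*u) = 1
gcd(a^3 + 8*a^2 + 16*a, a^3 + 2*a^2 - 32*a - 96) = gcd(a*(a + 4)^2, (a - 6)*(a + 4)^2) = a^2 + 8*a + 16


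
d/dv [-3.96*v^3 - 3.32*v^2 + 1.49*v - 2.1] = -11.88*v^2 - 6.64*v + 1.49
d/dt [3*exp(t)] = 3*exp(t)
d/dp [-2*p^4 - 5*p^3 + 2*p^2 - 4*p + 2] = -8*p^3 - 15*p^2 + 4*p - 4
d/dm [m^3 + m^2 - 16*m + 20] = 3*m^2 + 2*m - 16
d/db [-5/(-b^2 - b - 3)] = 5*(-2*b - 1)/(b^2 + b + 3)^2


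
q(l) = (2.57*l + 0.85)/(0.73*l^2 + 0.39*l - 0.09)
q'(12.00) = -0.02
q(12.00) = 0.29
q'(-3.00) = -0.49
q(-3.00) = -1.29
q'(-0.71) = -525201.97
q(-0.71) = -891.77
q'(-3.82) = -0.28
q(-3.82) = -0.99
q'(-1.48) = -3.27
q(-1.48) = -3.17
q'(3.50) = -0.27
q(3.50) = 0.96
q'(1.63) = -1.23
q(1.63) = 2.03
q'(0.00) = -69.48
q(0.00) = -9.44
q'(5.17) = -0.12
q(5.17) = 0.66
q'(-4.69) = -0.18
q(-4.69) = -0.79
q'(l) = (-1.46*l - 0.39)*(2.57*l + 0.85)/(0.73*l^2 + 0.39*l - 0.09)^2 + 2.57/(0.73*l^2 + 0.39*l - 0.09) = (1.8761*l^2 + 1.0023*l - (1.46*l + 0.39)*(2.57*l + 0.85) - 0.2313)/(0.73*l^2 + 0.39*l - 0.09)^2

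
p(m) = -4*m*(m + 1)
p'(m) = -8*m - 4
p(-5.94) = -117.37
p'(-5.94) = 43.52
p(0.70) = -4.76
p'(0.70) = -9.60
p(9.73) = -417.61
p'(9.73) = -81.84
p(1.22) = -10.83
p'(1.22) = -13.76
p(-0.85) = 0.51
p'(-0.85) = 2.80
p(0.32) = -1.69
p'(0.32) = -6.56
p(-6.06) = -122.65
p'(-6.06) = 44.48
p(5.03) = -121.32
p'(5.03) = -44.24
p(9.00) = -360.00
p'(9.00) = -76.00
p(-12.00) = -528.00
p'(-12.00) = 92.00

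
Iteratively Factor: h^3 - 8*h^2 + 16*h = (h - 4)*(h^2 - 4*h) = h*(h - 4)*(h - 4)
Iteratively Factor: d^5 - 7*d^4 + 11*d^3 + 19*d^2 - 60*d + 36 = (d - 2)*(d^4 - 5*d^3 + d^2 + 21*d - 18) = (d - 2)*(d - 1)*(d^3 - 4*d^2 - 3*d + 18) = (d - 3)*(d - 2)*(d - 1)*(d^2 - d - 6) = (d - 3)^2*(d - 2)*(d - 1)*(d + 2)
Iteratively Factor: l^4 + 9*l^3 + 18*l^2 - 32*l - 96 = (l + 3)*(l^3 + 6*l^2 - 32) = (l + 3)*(l + 4)*(l^2 + 2*l - 8) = (l + 3)*(l + 4)^2*(l - 2)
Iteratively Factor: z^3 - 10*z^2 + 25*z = (z)*(z^2 - 10*z + 25) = z*(z - 5)*(z - 5)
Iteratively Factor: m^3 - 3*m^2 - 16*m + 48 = (m - 3)*(m^2 - 16) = (m - 4)*(m - 3)*(m + 4)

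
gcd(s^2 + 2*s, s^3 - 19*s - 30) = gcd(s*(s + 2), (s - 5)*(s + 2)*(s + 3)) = s + 2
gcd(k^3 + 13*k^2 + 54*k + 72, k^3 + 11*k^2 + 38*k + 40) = k + 4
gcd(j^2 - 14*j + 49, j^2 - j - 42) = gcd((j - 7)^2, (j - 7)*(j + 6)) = j - 7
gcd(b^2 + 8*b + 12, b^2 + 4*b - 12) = b + 6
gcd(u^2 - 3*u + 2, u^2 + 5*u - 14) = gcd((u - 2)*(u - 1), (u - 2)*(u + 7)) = u - 2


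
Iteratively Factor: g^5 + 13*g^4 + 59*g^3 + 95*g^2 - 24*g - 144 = (g + 3)*(g^4 + 10*g^3 + 29*g^2 + 8*g - 48) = (g + 3)*(g + 4)*(g^3 + 6*g^2 + 5*g - 12) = (g + 3)*(g + 4)^2*(g^2 + 2*g - 3) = (g - 1)*(g + 3)*(g + 4)^2*(g + 3)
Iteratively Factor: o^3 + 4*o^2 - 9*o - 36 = (o + 3)*(o^2 + o - 12) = (o - 3)*(o + 3)*(o + 4)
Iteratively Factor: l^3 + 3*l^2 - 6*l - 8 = (l + 4)*(l^2 - l - 2) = (l + 1)*(l + 4)*(l - 2)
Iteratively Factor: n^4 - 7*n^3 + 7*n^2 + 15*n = (n)*(n^3 - 7*n^2 + 7*n + 15) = n*(n - 5)*(n^2 - 2*n - 3) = n*(n - 5)*(n - 3)*(n + 1)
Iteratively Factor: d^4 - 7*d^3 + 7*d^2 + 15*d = (d)*(d^3 - 7*d^2 + 7*d + 15) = d*(d - 3)*(d^2 - 4*d - 5) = d*(d - 3)*(d + 1)*(d - 5)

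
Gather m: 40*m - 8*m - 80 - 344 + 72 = 32*m - 352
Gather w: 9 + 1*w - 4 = w + 5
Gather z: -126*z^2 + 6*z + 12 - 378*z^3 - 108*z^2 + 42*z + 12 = -378*z^3 - 234*z^2 + 48*z + 24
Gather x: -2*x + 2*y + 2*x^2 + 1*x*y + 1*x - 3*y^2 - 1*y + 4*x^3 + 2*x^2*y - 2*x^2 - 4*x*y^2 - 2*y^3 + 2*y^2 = 4*x^3 + 2*x^2*y + x*(-4*y^2 + y - 1) - 2*y^3 - y^2 + y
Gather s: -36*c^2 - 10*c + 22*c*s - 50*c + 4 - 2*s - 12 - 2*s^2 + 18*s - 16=-36*c^2 - 60*c - 2*s^2 + s*(22*c + 16) - 24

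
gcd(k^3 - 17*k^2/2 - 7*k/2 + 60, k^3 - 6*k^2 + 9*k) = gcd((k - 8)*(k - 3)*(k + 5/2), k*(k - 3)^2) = k - 3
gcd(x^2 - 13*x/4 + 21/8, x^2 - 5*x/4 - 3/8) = x - 3/2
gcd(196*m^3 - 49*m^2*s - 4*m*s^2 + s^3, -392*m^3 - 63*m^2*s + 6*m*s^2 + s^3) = 7*m + s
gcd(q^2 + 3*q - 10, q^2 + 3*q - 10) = q^2 + 3*q - 10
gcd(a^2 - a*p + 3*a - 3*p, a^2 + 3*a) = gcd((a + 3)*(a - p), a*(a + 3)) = a + 3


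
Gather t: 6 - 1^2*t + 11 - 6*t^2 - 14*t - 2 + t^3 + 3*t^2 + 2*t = t^3 - 3*t^2 - 13*t + 15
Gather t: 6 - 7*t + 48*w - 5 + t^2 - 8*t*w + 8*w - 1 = t^2 + t*(-8*w - 7) + 56*w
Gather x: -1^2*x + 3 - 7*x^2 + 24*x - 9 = -7*x^2 + 23*x - 6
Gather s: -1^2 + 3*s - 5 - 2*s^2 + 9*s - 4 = -2*s^2 + 12*s - 10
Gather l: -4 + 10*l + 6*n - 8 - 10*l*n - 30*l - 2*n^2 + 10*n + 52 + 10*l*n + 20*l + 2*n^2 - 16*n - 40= 0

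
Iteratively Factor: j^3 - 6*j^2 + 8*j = (j - 2)*(j^2 - 4*j) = (j - 4)*(j - 2)*(j)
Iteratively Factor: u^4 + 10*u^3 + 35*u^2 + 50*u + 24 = (u + 1)*(u^3 + 9*u^2 + 26*u + 24) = (u + 1)*(u + 3)*(u^2 + 6*u + 8) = (u + 1)*(u + 3)*(u + 4)*(u + 2)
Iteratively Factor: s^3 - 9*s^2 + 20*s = (s)*(s^2 - 9*s + 20) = s*(s - 5)*(s - 4)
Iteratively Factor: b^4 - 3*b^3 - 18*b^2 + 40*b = (b - 5)*(b^3 + 2*b^2 - 8*b) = (b - 5)*(b - 2)*(b^2 + 4*b) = b*(b - 5)*(b - 2)*(b + 4)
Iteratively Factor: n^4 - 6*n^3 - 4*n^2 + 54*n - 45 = (n - 5)*(n^3 - n^2 - 9*n + 9) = (n - 5)*(n - 3)*(n^2 + 2*n - 3) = (n - 5)*(n - 3)*(n - 1)*(n + 3)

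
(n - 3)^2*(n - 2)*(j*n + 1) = j*n^4 - 8*j*n^3 + 21*j*n^2 - 18*j*n + n^3 - 8*n^2 + 21*n - 18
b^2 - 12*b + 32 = (b - 8)*(b - 4)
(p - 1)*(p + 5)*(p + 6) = p^3 + 10*p^2 + 19*p - 30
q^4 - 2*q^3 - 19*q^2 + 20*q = q*(q - 5)*(q - 1)*(q + 4)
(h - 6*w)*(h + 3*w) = h^2 - 3*h*w - 18*w^2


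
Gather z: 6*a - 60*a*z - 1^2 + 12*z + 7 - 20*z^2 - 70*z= 6*a - 20*z^2 + z*(-60*a - 58) + 6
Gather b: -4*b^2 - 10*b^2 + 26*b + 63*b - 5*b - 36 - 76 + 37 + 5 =-14*b^2 + 84*b - 70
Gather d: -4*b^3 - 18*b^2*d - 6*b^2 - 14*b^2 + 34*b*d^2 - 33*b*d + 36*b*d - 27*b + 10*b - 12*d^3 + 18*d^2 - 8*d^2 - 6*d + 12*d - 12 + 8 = -4*b^3 - 20*b^2 - 17*b - 12*d^3 + d^2*(34*b + 10) + d*(-18*b^2 + 3*b + 6) - 4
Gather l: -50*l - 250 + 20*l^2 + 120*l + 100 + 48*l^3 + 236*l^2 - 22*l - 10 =48*l^3 + 256*l^2 + 48*l - 160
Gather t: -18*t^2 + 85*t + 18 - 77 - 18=-18*t^2 + 85*t - 77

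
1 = 1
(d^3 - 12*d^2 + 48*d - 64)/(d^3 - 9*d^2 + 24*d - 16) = (d - 4)/(d - 1)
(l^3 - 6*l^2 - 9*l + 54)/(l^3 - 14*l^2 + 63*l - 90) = (l + 3)/(l - 5)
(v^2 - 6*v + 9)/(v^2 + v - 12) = (v - 3)/(v + 4)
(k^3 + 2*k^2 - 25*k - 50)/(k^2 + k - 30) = (k^2 + 7*k + 10)/(k + 6)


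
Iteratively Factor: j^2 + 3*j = (j)*(j + 3)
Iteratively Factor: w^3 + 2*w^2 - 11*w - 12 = (w + 1)*(w^2 + w - 12) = (w + 1)*(w + 4)*(w - 3)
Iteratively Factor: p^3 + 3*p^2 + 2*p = (p + 1)*(p^2 + 2*p) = (p + 1)*(p + 2)*(p)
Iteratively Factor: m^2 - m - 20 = (m + 4)*(m - 5)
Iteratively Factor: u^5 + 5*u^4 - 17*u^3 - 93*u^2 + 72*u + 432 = (u - 3)*(u^4 + 8*u^3 + 7*u^2 - 72*u - 144) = (u - 3)*(u + 4)*(u^3 + 4*u^2 - 9*u - 36) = (u - 3)*(u + 4)^2*(u^2 - 9) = (u - 3)*(u + 3)*(u + 4)^2*(u - 3)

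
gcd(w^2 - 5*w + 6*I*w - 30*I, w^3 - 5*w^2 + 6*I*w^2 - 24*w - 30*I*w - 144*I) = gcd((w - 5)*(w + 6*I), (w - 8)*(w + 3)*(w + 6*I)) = w + 6*I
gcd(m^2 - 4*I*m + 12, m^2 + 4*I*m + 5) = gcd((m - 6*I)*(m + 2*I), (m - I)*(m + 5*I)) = 1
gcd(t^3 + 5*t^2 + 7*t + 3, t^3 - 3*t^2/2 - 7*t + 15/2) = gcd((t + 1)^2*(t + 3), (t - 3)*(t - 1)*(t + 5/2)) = 1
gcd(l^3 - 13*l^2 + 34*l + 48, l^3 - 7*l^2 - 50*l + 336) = l^2 - 14*l + 48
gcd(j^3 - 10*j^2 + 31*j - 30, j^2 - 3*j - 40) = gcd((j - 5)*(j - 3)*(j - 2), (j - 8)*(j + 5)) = 1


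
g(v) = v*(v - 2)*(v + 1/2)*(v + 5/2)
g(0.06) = -0.17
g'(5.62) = 748.88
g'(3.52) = 175.69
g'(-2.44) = -19.57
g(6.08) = 1400.48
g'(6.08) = 949.66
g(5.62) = 1011.00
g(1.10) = -5.70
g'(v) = v*(v - 2)*(v + 1/2) + v*(v - 2)*(v + 5/2) + v*(v + 1/2)*(v + 5/2) + (v - 2)*(v + 1/2)*(v + 5/2) = 4*v^3 + 3*v^2 - 19*v/2 - 5/2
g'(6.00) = 912.50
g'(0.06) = -3.06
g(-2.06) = -5.74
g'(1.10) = -4.00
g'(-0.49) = 2.40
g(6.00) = 1326.00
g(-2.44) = -1.26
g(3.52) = 129.48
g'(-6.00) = -701.50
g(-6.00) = 924.00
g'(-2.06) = -5.17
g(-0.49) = 0.02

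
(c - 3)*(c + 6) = c^2 + 3*c - 18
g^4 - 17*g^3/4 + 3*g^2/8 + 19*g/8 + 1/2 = (g - 4)*(g - 1)*(g + 1/4)*(g + 1/2)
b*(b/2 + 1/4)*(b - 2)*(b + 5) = b^4/2 + 7*b^3/4 - 17*b^2/4 - 5*b/2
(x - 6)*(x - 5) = x^2 - 11*x + 30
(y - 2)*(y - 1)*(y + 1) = y^3 - 2*y^2 - y + 2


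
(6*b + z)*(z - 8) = 6*b*z - 48*b + z^2 - 8*z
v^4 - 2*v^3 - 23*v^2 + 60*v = v*(v - 4)*(v - 3)*(v + 5)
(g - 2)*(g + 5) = g^2 + 3*g - 10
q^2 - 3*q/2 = q*(q - 3/2)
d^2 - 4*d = d*(d - 4)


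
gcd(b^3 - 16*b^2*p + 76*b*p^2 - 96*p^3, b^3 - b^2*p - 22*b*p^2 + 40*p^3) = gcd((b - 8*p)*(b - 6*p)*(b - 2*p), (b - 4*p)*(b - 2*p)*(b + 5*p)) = -b + 2*p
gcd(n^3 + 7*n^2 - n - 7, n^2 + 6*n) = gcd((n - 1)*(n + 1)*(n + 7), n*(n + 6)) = 1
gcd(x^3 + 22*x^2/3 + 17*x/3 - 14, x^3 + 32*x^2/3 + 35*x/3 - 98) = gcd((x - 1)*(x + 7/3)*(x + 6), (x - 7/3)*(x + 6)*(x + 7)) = x + 6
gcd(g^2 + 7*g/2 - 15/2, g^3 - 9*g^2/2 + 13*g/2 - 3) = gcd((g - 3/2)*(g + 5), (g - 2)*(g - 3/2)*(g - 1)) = g - 3/2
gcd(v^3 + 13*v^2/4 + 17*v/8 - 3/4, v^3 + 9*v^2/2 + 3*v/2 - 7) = v + 2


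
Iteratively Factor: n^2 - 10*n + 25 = (n - 5)*(n - 5)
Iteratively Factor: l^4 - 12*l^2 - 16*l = (l + 2)*(l^3 - 2*l^2 - 8*l) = l*(l + 2)*(l^2 - 2*l - 8) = l*(l + 2)^2*(l - 4)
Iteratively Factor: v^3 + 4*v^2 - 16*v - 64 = (v + 4)*(v^2 - 16) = (v + 4)^2*(v - 4)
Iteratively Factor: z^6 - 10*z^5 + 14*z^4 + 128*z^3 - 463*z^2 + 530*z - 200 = (z - 1)*(z^5 - 9*z^4 + 5*z^3 + 133*z^2 - 330*z + 200) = (z - 1)^2*(z^4 - 8*z^3 - 3*z^2 + 130*z - 200) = (z - 2)*(z - 1)^2*(z^3 - 6*z^2 - 15*z + 100) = (z - 2)*(z - 1)^2*(z + 4)*(z^2 - 10*z + 25) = (z - 5)*(z - 2)*(z - 1)^2*(z + 4)*(z - 5)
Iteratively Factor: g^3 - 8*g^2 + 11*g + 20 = (g - 4)*(g^2 - 4*g - 5) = (g - 4)*(g + 1)*(g - 5)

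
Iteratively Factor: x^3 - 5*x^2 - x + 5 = (x - 5)*(x^2 - 1) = (x - 5)*(x + 1)*(x - 1)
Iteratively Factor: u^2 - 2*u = (u)*(u - 2)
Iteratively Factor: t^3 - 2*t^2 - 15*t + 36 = (t + 4)*(t^2 - 6*t + 9) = (t - 3)*(t + 4)*(t - 3)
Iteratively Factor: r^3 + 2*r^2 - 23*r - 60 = (r - 5)*(r^2 + 7*r + 12) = (r - 5)*(r + 4)*(r + 3)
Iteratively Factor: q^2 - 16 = (q + 4)*(q - 4)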